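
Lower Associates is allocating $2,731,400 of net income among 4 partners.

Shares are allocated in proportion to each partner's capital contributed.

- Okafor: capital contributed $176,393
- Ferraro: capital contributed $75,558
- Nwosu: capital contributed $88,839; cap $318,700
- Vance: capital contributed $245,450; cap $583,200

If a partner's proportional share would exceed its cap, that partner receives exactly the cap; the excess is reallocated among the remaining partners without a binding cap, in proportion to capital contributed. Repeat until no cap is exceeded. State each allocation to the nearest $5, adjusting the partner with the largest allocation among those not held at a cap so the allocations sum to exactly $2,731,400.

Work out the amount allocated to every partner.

Okafor: $1,280,850 | Ferraro: $548,650 | Nwosu: $318,700 | Vance: $583,200

Sum of capital contributed: 586,240.
Unconstrained shares: Okafor 821,847.43; Ferraro 352,038.62; Nwosu 413,917.24; Vance 1,143,596.70.
Held at cap: Nwosu ($318,700), Vance ($583,200); residual $1,829,500 reallocated over remaining capital contributed 251,951.
Redistributed shares: Okafor 1,280,848.23 → $1,280,850; Ferraro 548,651.77 → $548,650.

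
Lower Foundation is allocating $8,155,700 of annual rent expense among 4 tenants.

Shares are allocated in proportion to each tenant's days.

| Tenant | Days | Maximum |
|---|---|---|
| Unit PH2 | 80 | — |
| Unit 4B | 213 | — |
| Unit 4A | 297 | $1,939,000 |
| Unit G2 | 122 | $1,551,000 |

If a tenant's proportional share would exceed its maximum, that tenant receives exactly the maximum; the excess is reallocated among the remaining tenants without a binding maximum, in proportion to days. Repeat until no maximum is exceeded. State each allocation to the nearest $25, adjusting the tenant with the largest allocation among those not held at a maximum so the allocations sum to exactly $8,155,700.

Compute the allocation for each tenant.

Total days = 712.
Pro-rata shares before constraints: Unit PH2 916,370.79; Unit 4B 2,439,837.22; Unit 4A 3,402,026.54; Unit G2 1,397,465.45.
Capped: Unit 4A ($1,939,000); balance $6,216,700 reallocated over remaining days 415.
Capped: Unit G2 ($1,551,000); balance $4,665,700 reallocated over remaining days 293.
Remaining shares: Unit PH2 1,273,911.26 → $1,273,900; Unit 4B 3,391,788.74 → $3,391,800.

Unit PH2: $1,273,900; Unit 4B: $3,391,800; Unit 4A: $1,939,000; Unit G2: $1,551,000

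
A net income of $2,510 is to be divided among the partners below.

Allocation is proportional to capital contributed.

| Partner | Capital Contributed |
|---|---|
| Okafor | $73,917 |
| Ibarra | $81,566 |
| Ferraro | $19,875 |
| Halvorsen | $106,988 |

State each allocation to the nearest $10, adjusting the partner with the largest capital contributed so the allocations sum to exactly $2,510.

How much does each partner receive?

Okafor: $660; Ibarra: $730; Ferraro: $180; Halvorsen: $940

Combined capital contributed = 282,346.
Unrounded shares: Okafor 73,917/282,346 × $2,510 = 657.11; Ibarra 81,566/282,346 × $2,510 = 725.11; Ferraro 19,875/282,346 × $2,510 = 176.68; Halvorsen 106,988/282,346 × $2,510 = 951.10.
At nearest $10: Okafor $660; Ibarra $730; Ferraro $180; Halvorsen $950. Sum = $2,520.
Difference $2,510 − $2,520 = −$10 applied to largest capital contributed (Halvorsen): Halvorsen becomes $940.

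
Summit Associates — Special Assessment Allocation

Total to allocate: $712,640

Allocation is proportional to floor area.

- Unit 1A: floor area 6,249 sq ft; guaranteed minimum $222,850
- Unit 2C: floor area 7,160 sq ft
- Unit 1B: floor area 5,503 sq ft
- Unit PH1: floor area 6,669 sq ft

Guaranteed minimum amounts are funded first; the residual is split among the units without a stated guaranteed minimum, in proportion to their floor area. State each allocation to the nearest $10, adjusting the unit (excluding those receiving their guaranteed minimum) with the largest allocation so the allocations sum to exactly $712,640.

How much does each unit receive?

Unit 1A: $222,850; Unit 2C: $181,410; Unit 1B: $139,420; Unit PH1: $168,960

Guaranteed amounts: Unit 1A $222,850. Residual $489,790.
Residual split over remaining floor area 19,332: Unit 2C 181,403.70 → $181,400; Unit 1B 139,422.43 → $139,420; Unit PH1 168,963.87 → $168,960.
Rounding difference +$10 applied to Unit 2C → $181,410.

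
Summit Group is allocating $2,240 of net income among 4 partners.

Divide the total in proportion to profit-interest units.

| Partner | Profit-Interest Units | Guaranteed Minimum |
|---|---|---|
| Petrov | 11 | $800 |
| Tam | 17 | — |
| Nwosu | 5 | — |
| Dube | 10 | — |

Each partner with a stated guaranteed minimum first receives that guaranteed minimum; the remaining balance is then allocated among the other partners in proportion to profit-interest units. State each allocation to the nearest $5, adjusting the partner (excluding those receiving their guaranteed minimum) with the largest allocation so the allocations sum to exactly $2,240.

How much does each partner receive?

Petrov: $800; Tam: $765; Nwosu: $225; Dube: $450

Guaranteed amounts: Petrov $800. Balance $1,440.
Balance split over remaining profit-interest units 32: Tam 765.00 → $765; Nwosu 225.00 → $225; Dube 450.00 → $450.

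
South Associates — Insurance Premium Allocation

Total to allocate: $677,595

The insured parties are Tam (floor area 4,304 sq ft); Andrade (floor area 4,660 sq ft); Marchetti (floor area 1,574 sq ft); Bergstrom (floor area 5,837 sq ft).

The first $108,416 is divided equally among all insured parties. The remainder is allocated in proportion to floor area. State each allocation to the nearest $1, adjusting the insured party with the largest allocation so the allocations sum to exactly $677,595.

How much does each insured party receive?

Tam: $176,707 · Andrade: $189,081 · Marchetti: $81,815 · Bergstrom: $229,992

$108,416 shared equally gives $27,104 per insured party.
Remainder $569,179 by floor area (total 16,375): Tam 149,602.83 → $149,603; Andrade 161,977.05 → $161,977; Marchetti 54,710.70 → $54,711; Bergstrom 202,888.42 → $202,888.
Totals: Tam $27,104 + $149,603 = $176,707; Andrade $27,104 + $161,977 = $189,081; Marchetti $27,104 + $54,711 = $81,815; Bergstrom $27,104 + $202,888 = $229,992.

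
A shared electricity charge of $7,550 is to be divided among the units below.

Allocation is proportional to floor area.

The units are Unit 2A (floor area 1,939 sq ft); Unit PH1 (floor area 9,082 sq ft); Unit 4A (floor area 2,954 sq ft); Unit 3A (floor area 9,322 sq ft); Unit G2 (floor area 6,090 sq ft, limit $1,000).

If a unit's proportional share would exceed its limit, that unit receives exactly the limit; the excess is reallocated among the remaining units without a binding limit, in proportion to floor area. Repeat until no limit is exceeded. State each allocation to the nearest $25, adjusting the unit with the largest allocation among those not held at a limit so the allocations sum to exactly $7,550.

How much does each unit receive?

Unit 2A: $550 · Unit PH1: $2,550 · Unit 4A: $825 · Unit 3A: $2,625 · Unit G2: $1,000

Total floor area = 29,387.
Pro-rata shares before constraints: Unit 2A 498.16; Unit PH1 2,333.31; Unit 4A 758.93; Unit 3A 2,394.97; Unit G2 1,564.62.
Cap binds for Unit G2 ($1,000); balance $6,550 reallocated over remaining floor area 23,297.
Remaining shares: Unit 2A 545.15 → $550; Unit PH1 2,553.42 → $2,550; Unit 4A 830.52 → $825; Unit 3A 2,620.90 → $2,625.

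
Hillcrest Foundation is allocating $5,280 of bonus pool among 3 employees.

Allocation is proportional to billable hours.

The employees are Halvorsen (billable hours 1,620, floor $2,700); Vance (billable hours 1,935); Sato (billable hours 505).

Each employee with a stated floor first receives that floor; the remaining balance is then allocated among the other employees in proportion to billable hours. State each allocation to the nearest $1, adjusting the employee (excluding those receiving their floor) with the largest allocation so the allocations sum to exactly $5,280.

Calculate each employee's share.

Halvorsen: $2,700 | Vance: $2,046 | Sato: $534

Fund the minimums — Halvorsen $2,700. Residual $2,580.
Residual split over remaining billable hours 2,440: Vance 2,046.02 → $2,046; Sato 533.98 → $534.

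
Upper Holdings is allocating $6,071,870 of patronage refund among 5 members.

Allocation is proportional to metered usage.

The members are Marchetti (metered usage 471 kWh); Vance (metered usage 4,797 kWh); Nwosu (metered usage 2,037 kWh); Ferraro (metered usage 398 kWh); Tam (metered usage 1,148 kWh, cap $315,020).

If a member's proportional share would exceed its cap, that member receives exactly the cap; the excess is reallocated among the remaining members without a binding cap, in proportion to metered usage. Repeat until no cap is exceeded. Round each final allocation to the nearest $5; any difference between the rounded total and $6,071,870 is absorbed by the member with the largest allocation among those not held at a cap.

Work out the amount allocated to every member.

Marchetti: $352,005 · Vance: $3,585,045 · Nwosu: $1,522,355 · Ferraro: $297,445 · Tam: $315,020

Total metered usage = 8,851.
Pro-rata shares before constraints: Marchetti 323,110.47; Vance 3,290,787.53; Nwosu 1,397,401.33; Ferraro 273,031.78; Tam 787,538.90.
Capped: Tam ($315,020); remaining pool $5,756,850 reallocated over remaining metered usage 7,703.
Redistributed shares: Marchetti 352,002.64 → $352,005; Vance 3,585,046.01 → $3,585,045; Nwosu 1,522,355.37 → $1,522,355; Ferraro 297,445.97 → $297,445.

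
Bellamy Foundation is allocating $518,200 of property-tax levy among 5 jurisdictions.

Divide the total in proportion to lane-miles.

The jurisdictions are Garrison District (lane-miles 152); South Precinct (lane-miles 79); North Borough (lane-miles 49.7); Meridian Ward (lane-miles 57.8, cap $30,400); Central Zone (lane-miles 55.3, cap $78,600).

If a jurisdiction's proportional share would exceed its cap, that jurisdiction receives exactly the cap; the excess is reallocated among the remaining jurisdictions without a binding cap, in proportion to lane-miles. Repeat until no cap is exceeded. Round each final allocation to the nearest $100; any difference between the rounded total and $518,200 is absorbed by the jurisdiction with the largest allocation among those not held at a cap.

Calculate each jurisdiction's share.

Garrison District: $221,500 · South Precinct: $115,200 · North Borough: $72,500 · Meridian Ward: $30,400 · Central Zone: $78,600

Combined lane-miles = 393.8.
Unconstrained shares: Garrison District 200,016.25; South Precinct 103,955.82; North Borough 65,400.05; Meridian Ward 76,058.81; Central Zone 72,769.07.
Held at cap: Meridian Ward ($30,400); remaining pool $487,800 reallocated over remaining lane-miles 336.
Held at cap: Central Zone ($78,600); remaining pool $409,200 reallocated over remaining lane-miles 280.7.
Shares after redistribution: Garrison District 221,583.18 → $221,600; South Precinct 115,164.94 → $115,200; North Borough 72,451.87 → $72,500.
Rounding difference −$100 applied to Garrison District → $221,500.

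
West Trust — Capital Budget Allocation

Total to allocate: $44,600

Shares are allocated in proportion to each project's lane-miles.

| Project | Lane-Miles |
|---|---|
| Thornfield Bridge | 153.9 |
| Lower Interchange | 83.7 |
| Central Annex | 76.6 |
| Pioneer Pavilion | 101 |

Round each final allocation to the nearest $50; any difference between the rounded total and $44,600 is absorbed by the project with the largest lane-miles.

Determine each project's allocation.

Thornfield Bridge: $16,500 | Lower Interchange: $9,000 | Central Annex: $8,250 | Pioneer Pavilion: $10,850

Sum of lane-miles: 415.2.
Proportional shares: Thornfield Bridge 153.9/415.2 × $44,600 = 16,531.65; Lower Interchange 83.7/415.2 × $44,600 = 8,990.90; Central Annex 76.6/415.2 × $44,600 = 8,228.23; Pioneer Pavilion 101/415.2 × $44,600 = 10,849.23.
At nearest $50: Thornfield Bridge $16,550; Lower Interchange $9,000; Central Annex $8,250; Pioneer Pavilion $10,850. Sum = $44,650.
Difference $44,600 − $44,650 = −$50 applied to largest lane-miles (Thornfield Bridge): Thornfield Bridge becomes $16,500.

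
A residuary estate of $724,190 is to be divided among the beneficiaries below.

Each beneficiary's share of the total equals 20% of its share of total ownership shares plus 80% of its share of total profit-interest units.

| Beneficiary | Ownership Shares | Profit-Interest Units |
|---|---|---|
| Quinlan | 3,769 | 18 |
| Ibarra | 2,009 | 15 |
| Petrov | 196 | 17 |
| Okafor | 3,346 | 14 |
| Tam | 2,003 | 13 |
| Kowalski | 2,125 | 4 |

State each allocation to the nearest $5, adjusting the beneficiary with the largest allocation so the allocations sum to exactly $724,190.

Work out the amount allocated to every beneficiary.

Quinlan: $169,340; Ibarra: $128,925; Petrov: $123,705; Okafor: $136,170; Tam: $114,555; Kowalski: $51,495

Totals — ownership shares 13,448, profit-interest units 81.
Composite weights (20% ownership shares + 80% profit-interest units): Quinlan 0.2338; Ibarra 0.1780; Petrov 0.1708; Okafor 0.1880; Tam 0.1582; Kowalski 0.0711.
Pro-rata amounts: Quinlan 169,337.87; Ibarra 128,924.79; Petrov 123,703.36; Okafor 136,172.09; Tam 114,555.18; Kowalski 51,496.71.
At nearest $5: Quinlan $169,340; Ibarra $128,925; Petrov $123,705; Okafor $136,170; Tam $114,555; Kowalski $51,495. Sum = $724,190.
Sum already equals the total — no adjustment.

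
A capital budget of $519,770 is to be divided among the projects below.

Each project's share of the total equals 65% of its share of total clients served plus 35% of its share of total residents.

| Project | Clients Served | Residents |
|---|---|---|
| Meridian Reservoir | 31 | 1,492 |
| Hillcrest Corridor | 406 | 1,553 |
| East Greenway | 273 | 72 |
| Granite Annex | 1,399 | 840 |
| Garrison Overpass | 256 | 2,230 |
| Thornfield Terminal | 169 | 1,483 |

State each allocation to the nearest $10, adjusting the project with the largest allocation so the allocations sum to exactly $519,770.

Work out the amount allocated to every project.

Totals — clients served 2,534, residents 7,670.
Blended shares (65% clients served + 35% residents): Meridian Reservoir 0.0760; Hillcrest Corridor 0.1750; East Greenway 0.0733; Granite Annex 0.3972; Garrison Overpass 0.1674; Thornfield Terminal 0.1110.
Unrounded shares: Meridian Reservoir 39,520.87; Hillcrest Corridor 90,965.29; East Greenway 38,105.98; Granite Annex 206,447.80; Garrison Overpass 87,023.55; Thornfield Terminal 57,706.52.
At nearest $10: Meridian Reservoir $39,520; Hillcrest Corridor $90,970; East Greenway $38,110; Granite Annex $206,450; Garrison Overpass $87,020; Thornfield Terminal $57,710. Sum = $519,780.
Difference $519,770 − $519,780 = −$10 applied to largest allocation (Granite Annex): Granite Annex becomes $206,440.

Meridian Reservoir: $39,520 | Hillcrest Corridor: $90,970 | East Greenway: $38,110 | Granite Annex: $206,440 | Garrison Overpass: $87,020 | Thornfield Terminal: $57,710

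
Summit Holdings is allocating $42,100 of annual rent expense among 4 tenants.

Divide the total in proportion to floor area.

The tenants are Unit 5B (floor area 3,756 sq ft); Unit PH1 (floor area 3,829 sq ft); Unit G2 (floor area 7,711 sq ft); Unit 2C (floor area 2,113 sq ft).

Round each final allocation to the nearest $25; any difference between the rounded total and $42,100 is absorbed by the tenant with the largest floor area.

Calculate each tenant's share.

Floor area total: 17,409.
Raw shares: Unit 5B 3,756/17,409 × $42,100 = 9,083.09; Unit PH1 3,829/17,409 × $42,100 = 9,259.63; Unit G2 7,711/17,409 × $42,100 = 18,647.43; Unit 2C 2,113/17,409 × $42,100 = 5,109.85.
After rounding ($25): Unit 5B $9,075; Unit PH1 $9,250; Unit G2 $18,650; Unit 2C $5,100. Sum = $42,075.
Difference $42,100 − $42,075 = +$25 applied to largest floor area (Unit G2): Unit G2 becomes $18,675.

Unit 5B: $9,075 · Unit PH1: $9,250 · Unit G2: $18,675 · Unit 2C: $5,100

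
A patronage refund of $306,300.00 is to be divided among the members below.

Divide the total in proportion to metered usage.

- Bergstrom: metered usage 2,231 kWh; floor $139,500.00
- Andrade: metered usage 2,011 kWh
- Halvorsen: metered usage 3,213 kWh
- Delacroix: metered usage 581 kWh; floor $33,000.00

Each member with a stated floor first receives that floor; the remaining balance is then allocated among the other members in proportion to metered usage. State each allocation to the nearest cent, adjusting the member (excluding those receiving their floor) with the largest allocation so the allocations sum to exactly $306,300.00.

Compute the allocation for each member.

Minimums first: Bergstrom $139,500.00; Delacroix $33,000.00. Balance $133,800.00.
Balance split over remaining metered usage 5,224: Andrade 51,506.8530 → $51,506.85; Halvorsen 82,293.1470 → $82,293.15.

Bergstrom: $139,500.00 · Andrade: $51,506.85 · Halvorsen: $82,293.15 · Delacroix: $33,000.00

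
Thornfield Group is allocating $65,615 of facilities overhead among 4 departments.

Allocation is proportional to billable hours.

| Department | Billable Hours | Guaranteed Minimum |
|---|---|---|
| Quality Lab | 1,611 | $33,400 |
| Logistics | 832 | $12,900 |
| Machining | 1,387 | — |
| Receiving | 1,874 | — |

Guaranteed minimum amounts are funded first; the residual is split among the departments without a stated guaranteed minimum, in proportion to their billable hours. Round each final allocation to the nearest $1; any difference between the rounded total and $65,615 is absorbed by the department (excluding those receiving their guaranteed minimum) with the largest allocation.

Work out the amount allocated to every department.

Quality Lab: $33,400 | Logistics: $12,900 | Machining: $8,215 | Receiving: $11,100

Minimums first: Quality Lab $33,400; Logistics $12,900. Residual $19,315.
Residual split over remaining billable hours 3,261: Machining 8,215.24 → $8,215; Receiving 11,099.76 → $11,100.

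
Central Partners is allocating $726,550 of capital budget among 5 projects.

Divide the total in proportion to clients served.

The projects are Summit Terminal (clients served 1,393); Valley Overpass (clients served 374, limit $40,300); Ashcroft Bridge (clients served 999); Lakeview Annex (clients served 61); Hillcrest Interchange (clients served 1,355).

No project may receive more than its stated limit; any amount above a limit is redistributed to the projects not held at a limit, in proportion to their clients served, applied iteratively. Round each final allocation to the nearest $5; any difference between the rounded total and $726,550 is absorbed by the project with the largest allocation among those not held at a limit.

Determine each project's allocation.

Combined clients served = 4,182.
Proportional shares (ignoring caps): Summit Terminal 242,009.60; Valley Overpass 64,976.02; Ashcroft Bridge 173,558.93; Lakeview Annex 10,597.69; Hillcrest Interchange 235,407.76.
Cap binds for Valley Overpass ($40,300); residual $686,250 reallocated over remaining clients served 3,808.
Remaining shares: Summit Terminal 251,036.31 → $251,035; Ashcroft Bridge 180,032.497 → $180,030; Lakeview Annex 10,992.98 → $10,995; Hillcrest Interchange 244,188.22 → $244,190.

Summit Terminal: $251,035 | Valley Overpass: $40,300 | Ashcroft Bridge: $180,030 | Lakeview Annex: $10,995 | Hillcrest Interchange: $244,190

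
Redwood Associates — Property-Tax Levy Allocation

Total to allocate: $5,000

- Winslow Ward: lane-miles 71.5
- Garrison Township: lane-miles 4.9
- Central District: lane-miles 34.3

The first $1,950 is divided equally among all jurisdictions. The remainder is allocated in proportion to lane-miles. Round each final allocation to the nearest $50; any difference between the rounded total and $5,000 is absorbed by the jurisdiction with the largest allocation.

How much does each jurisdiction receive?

Winslow Ward: $2,600 · Garrison Township: $800 · Central District: $1,600

$1,950 shared equally gives $650 per jurisdiction.
Remainder $3,050 by lane-miles (total 110.7): Winslow Ward 1,969.96 → $1,950; Garrison Township 135.00 → $150; Central District 945.03 → $950.
Totals: Winslow Ward $650 + $1,950 = $2,600; Garrison Township $650 + $150 = $800; Central District $650 + $950 = $1,600.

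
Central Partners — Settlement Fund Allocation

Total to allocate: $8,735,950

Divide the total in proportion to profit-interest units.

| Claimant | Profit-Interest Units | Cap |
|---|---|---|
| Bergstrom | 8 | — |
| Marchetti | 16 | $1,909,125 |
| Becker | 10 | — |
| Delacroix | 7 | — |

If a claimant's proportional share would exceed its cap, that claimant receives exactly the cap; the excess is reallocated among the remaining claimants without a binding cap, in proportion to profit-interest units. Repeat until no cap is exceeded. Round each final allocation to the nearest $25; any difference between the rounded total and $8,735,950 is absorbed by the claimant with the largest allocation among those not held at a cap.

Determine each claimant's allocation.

Bergstrom: $2,184,575 | Marchetti: $1,909,125 | Becker: $2,730,750 | Delacroix: $1,911,500

Sum of profit-interest units: 41.
Unconstrained shares: Bergstrom 1,704,575.61; Marchetti 3,409,151.22; Becker 2,130,719.51; Delacroix 1,491,503.66.
Held at cap: Marchetti ($1,909,125); residual $6,826,825 reallocated over remaining profit-interest units 25.
Remaining shares: Bergstrom 2,184,584.00 → $2,184,575; Becker 2,730,730.00 → $2,730,725; Delacroix 1,911,511.00 → $1,911,500.
Rounding difference +$25 applied to Becker → $2,730,750.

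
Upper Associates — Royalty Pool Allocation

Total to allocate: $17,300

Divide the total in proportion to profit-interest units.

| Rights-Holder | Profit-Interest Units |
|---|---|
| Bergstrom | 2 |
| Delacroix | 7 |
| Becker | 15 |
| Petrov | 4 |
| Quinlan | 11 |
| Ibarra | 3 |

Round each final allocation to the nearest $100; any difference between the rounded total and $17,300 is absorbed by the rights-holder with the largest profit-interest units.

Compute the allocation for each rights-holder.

Sum of profit-interest units: 42.
Unrounded shares: Bergstrom 2/42 × $17,300 = 823.81; Delacroix 7/42 × $17,300 = 2,883.33; Becker 15/42 × $17,300 = 6,178.57; Petrov 4/42 × $17,300 = 1,647.62; Quinlan 11/42 × $17,300 = 4,530.95; Ibarra 3/42 × $17,300 = 1,235.71.
Rounded to nearest $100: Bergstrom $800; Delacroix $2,900; Becker $6,200; Petrov $1,600; Quinlan $4,500; Ibarra $1,200. Sum = $17,200.
Difference $17,300 − $17,200 = +$100 applied to largest profit-interest units (Becker): Becker becomes $6,300.

Bergstrom: $800 | Delacroix: $2,900 | Becker: $6,300 | Petrov: $1,600 | Quinlan: $4,500 | Ibarra: $1,200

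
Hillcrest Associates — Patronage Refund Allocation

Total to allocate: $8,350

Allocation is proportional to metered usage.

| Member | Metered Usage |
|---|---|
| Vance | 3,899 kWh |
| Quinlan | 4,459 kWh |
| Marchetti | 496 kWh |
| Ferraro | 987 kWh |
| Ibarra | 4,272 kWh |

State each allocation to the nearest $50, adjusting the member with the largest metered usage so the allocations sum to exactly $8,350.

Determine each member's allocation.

Vance: $2,300 · Quinlan: $2,600 · Marchetti: $300 · Ferraro: $600 · Ibarra: $2,550

Sum of metered usage: 3,899 + 4,459 + 496 + 987 + 4,272 = 14,113.
Unrounded shares: Vance 2,306.86; Quinlan 2,638.18; Marchetti 293.46; Ferraro 583.96; Ibarra 2,527.54.
Rounded to nearest $50: Vance $2,300; Quinlan $2,650; Marchetti $300; Ferraro $600; Ibarra $2,550. Sum = $8,400.
Difference $8,350 − $8,400 = −$50 applied to largest metered usage (Quinlan): Quinlan becomes $2,600.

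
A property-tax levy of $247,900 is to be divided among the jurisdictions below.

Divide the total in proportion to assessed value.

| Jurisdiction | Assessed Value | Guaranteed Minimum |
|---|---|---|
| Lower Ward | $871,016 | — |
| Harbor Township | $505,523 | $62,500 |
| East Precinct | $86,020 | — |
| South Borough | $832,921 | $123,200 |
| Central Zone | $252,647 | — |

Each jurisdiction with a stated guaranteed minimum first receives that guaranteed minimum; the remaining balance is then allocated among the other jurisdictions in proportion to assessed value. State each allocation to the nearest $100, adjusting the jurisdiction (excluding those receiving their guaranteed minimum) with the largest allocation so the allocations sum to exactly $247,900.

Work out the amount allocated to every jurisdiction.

Guaranteed amounts: Harbor Township $62,500; South Borough $123,200. Remaining pool $62,200.
Remaining pool split over remaining assessed value 1,209,683: Lower Ward 44,786.27 → $44,800; East Precinct 4,423.01 → $4,400; Central Zone 12,990.71 → $13,000.

Lower Ward: $44,800 | Harbor Township: $62,500 | East Precinct: $4,400 | South Borough: $123,200 | Central Zone: $13,000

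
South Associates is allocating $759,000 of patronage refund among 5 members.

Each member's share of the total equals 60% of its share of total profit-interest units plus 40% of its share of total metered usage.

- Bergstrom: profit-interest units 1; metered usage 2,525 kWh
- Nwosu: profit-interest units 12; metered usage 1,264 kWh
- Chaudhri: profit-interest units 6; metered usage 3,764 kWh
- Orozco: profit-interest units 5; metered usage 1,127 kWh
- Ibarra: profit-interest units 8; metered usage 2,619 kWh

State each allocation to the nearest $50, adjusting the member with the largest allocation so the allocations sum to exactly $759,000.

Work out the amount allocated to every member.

Bergstrom: $82,100 | Nwosu: $204,750 | Chaudhri: $186,500 | Orozco: $101,450 | Ibarra: $184,200

Profit-interest units total 32; metered usage total 11,299.
Blended shares (60% profit-interest units + 40% metered usage): Bergstrom 0.1081; Nwosu 0.2697; Chaudhri 0.2458; Orozco 0.1336; Ibarra 0.2427.
Pro-rata amounts: Bergstrom 82,077.08; Nwosu 204,738.22; Chaudhri 186,524.80; Orozco 101,438.33; Ibarra 184,221.57.
Rounded to nearest $50: Bergstrom $82,100; Nwosu $204,750; Chaudhri $186,500; Orozco $101,450; Ibarra $184,200. Sum = $759,000.
Rounded total matches; no reconciliation needed.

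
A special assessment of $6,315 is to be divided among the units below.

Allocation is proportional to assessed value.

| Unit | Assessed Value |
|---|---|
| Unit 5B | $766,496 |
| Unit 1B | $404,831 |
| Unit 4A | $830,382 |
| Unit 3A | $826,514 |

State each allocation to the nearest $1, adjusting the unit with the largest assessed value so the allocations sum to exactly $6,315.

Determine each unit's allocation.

Combined assessed value = 2,828,223.
Pro-rata amounts: Unit 5B 766,496/2,828,223 × $6,315 = 1,711.47; Unit 1B 404,831/2,828,223 × $6,315 = 903.93; Unit 4A 830,382/2,828,223 × $6,315 = 1,854.12; Unit 3A 826,514/2,828,223 × $6,315 = 1,845.48.
After rounding ($1): Unit 5B $1,711; Unit 1B $904; Unit 4A $1,854; Unit 3A $1,845. Sum = $6,314.
Difference $6,315 − $6,314 = +$1 applied to largest assessed value (Unit 4A): Unit 4A becomes $1,855.

Unit 5B: $1,711 | Unit 1B: $904 | Unit 4A: $1,855 | Unit 3A: $1,845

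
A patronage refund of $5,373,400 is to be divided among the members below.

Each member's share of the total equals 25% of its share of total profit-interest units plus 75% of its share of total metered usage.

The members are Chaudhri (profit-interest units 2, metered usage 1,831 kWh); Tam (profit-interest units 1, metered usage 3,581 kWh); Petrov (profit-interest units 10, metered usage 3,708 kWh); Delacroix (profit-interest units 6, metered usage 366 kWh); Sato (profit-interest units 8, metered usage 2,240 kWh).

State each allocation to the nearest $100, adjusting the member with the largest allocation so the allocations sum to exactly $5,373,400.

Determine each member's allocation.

Chaudhri: $728,800; Tam: $1,280,500; Petrov: $1,771,900; Delacroix: $424,300; Sato: $1,167,900

Profit-interest units total 27; metered usage total 11,726.
Blended shares (25% profit-interest units + 75% metered usage): Chaudhri 0.1356; Tam 0.2383; Petrov 0.3298; Delacroix 0.0790; Sato 0.2173.
Raw shares: Chaudhri 728,794.59; Tam 1,280,489.59; Petrov 1,771,920.92; Delacroix 424,310.92; Sato 1,167,883.97.
At nearest $100: Chaudhri $728,800; Tam $1,280,500; Petrov $1,771,900; Delacroix $424,300; Sato $1,167,900. Sum = $5,373,400.
No rounding difference to absorb.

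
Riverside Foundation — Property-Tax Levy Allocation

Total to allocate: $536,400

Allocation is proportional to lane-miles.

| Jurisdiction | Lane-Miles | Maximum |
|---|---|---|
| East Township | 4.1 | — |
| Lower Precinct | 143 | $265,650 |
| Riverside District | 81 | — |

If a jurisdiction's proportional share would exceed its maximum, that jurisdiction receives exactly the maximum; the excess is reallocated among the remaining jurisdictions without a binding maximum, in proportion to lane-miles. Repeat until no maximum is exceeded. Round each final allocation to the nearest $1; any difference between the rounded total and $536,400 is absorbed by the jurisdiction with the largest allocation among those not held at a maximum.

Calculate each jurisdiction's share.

Lane-miles total: 228.1.
Proportional shares (ignoring caps): East Township 9,641.56; Lower Precinct 336,278.83; Riverside District 190,479.61.
Capped: Lower Precinct ($265,650); remaining pool $270,750 reallocated over remaining lane-miles 85.1.
Shares after redistribution: East Township 13,044.36 → $13,044; Riverside District 257,705.64 → $257,706.

East Township: $13,044 | Lower Precinct: $265,650 | Riverside District: $257,706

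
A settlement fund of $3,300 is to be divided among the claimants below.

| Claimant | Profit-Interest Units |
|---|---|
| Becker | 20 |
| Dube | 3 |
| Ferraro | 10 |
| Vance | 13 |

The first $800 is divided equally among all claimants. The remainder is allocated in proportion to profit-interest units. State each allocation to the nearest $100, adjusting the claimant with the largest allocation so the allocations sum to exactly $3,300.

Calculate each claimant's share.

Becker: $1,300 | Dube: $400 | Ferraro: $700 | Vance: $900

Equal tier: $800 ÷ 4 = $200 apiece.
Remainder $2,500 by profit-interest units (total 46): Becker 1,086.96 → $1,100; Dube 163.04 → $200; Ferraro 543.48 → $500; Vance 706.52 → $700.
Totals: Becker $200 + $1,100 = $1,300; Dube $200 + $200 = $400; Ferraro $200 + $500 = $700; Vance $200 + $700 = $900.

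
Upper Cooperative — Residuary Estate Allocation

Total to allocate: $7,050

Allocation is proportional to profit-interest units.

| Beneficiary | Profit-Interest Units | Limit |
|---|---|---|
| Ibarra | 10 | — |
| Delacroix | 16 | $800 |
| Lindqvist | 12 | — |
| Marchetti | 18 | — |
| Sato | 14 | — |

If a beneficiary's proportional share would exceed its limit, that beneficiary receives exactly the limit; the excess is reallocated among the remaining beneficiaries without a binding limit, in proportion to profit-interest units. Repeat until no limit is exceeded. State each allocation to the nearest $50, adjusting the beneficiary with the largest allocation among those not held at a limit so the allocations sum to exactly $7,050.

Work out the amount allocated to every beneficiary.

Ibarra: $1,150 | Delacroix: $800 | Lindqvist: $1,400 | Marchetti: $2,100 | Sato: $1,600

Sum of profit-interest units: 70.
Unconstrained shares: Ibarra 1,007.14; Delacroix 1,611.43; Lindqvist 1,208.57; Marchetti 1,812.86; Sato 1,410.00.
Capped: Delacroix ($800); remaining pool $6,250 reallocated over remaining profit-interest units 54.
Redistributed shares: Ibarra 1,157.41 → $1,150; Lindqvist 1,388.89 → $1,400; Marchetti 2,083.33 → $2,100; Sato 1,620.37 → $1,600.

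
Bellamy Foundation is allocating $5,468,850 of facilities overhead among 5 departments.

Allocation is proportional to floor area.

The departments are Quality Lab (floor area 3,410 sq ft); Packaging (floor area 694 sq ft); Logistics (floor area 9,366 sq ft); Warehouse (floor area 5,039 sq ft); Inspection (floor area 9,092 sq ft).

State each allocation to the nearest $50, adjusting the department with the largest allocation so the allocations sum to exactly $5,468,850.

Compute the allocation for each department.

Combined floor area = 27,601.
Unrounded shares: Quality Lab 3,410/27,601 × $5,468,850 = 675,655.90; Packaging 694/27,601 × $5,468,850 = 137,508.85; Logistics 9,366/27,601 × $5,468,850 = 1,855,775.12; Warehouse 5,039/27,601 × $5,468,850 = 998,425.24; Inspection 9,092/27,601 × $5,468,850 = 1,801,484.88.
Rounded to nearest $50: Quality Lab $675,650; Packaging $137,500; Logistics $1,855,800; Warehouse $998,450; Inspection $1,801,500. Sum = $5,468,900.
Difference $5,468,850 − $5,468,900 = −$50 applied to largest allocation (Logistics): Logistics becomes $1,855,750.

Quality Lab: $675,650; Packaging: $137,500; Logistics: $1,855,750; Warehouse: $998,450; Inspection: $1,801,500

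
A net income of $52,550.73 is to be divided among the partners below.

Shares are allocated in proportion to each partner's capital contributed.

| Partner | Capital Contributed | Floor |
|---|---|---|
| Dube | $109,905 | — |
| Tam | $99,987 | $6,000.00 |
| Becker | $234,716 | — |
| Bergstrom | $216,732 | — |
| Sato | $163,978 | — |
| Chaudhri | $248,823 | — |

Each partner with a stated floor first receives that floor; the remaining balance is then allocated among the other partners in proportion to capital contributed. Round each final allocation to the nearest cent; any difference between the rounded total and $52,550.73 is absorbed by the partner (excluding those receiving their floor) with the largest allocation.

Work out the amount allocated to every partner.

Guaranteed amounts: Tam $6,000.00. Balance $46,550.73.
Balance split over remaining capital contributed 974,154: Dube 5,251.8986 → $5,251.90; Becker 11,216.0923 → $11,216.09; Bergstrom 10,356.7124 → $10,356.71; Sato 7,835.8202 → $7,835.82; Chaudhri 11,890.2066 → $11,890.21.

Dube: $5,251.90 | Tam: $6,000.00 | Becker: $11,216.09 | Bergstrom: $10,356.71 | Sato: $7,835.82 | Chaudhri: $11,890.21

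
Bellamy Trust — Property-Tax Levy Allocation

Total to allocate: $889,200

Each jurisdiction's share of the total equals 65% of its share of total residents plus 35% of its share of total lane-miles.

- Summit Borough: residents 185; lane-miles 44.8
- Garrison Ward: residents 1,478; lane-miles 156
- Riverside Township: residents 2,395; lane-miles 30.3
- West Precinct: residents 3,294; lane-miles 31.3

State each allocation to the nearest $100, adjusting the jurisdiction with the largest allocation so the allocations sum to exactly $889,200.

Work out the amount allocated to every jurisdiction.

Summit Borough: $67,700 · Garrison Ward: $301,200 · Riverside Township: $224,200 · West Precinct: $296,100

Totals — residents 7,352, lane-miles 262.4.
Combined weights (65% residents + 35% lane-miles): Summit Borough 0.0761; Garrison Ward 0.3388; Riverside Township 0.2522; West Precinct 0.3330.
Raw shares: Summit Borough 67,678.96; Garrison Ward 301,217.56; Riverside Township 224,221.12; West Precinct 296,082.36.
At nearest $100: Summit Borough $67,700; Garrison Ward $301,200; Riverside Township $224,200; West Precinct $296,100. Sum = $889,200.
No rounding difference to absorb.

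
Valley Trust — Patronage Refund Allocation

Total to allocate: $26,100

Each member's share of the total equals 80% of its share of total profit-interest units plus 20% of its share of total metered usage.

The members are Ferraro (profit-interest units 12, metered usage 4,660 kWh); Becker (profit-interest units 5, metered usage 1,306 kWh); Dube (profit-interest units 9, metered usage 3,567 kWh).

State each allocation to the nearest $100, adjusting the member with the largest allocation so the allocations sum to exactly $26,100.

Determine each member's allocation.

Profit-interest units total 26; metered usage total 9,533.
Combined weights (80% profit-interest units + 20% metered usage): Ferraro 0.4670; Becker 0.1812; Dube 0.3518.
Proportional shares: Ferraro 12,188.61; Becker 4,730.51; Dube 9,180.88.
Rounded to nearest $100: Ferraro $12,200; Becker $4,700; Dube $9,200. Sum = $26,100.
Sum already equals the total — no adjustment.

Ferraro: $12,200; Becker: $4,700; Dube: $9,200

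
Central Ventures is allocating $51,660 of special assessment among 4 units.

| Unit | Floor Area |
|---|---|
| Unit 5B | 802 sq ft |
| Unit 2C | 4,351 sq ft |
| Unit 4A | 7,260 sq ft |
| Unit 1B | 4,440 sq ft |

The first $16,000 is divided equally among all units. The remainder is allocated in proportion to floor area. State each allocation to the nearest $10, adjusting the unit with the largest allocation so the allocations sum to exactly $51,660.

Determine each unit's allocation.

$16,000 shared equally gives $4,000 per unit.
Remainder $35,660 by floor area (total 16,853): Unit 5B 1,696.99 → $1,700; Unit 2C 9,206.47 → $9,210; Unit 4A 15,361.75 → $15,360; Unit 1B 9,394.79 → $9,390.
Totals: Unit 5B $4,000 + $1,700 = $5,700; Unit 2C $4,000 + $9,210 = $13,210; Unit 4A $4,000 + $15,360 = $19,360; Unit 1B $4,000 + $9,390 = $13,390.

Unit 5B: $5,700 | Unit 2C: $13,210 | Unit 4A: $19,360 | Unit 1B: $13,390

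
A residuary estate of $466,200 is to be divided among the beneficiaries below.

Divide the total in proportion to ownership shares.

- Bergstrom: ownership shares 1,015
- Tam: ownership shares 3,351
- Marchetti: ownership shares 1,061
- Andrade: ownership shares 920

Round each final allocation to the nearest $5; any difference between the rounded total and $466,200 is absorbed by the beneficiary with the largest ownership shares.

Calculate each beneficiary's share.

Bergstrom: $74,555 · Tam: $246,135 · Marchetti: $77,935 · Andrade: $67,575

Combined ownership shares = 6,347.
Proportional shares: Bergstrom 1,015/6,347 × $466,200 = 74,553.80; Tam 3,351/6,347 × $466,200 = 246,137.73; Marchetti 1,061/6,347 × $466,200 = 77,932.60; Andrade 920/6,347 × $466,200 = 67,575.86.
At nearest $5: Bergstrom $74,555; Tam $246,140; Marchetti $77,935; Andrade $67,575. Sum = $466,205.
Difference $466,200 − $466,205 = −$5 applied to largest ownership shares (Tam): Tam becomes $246,135.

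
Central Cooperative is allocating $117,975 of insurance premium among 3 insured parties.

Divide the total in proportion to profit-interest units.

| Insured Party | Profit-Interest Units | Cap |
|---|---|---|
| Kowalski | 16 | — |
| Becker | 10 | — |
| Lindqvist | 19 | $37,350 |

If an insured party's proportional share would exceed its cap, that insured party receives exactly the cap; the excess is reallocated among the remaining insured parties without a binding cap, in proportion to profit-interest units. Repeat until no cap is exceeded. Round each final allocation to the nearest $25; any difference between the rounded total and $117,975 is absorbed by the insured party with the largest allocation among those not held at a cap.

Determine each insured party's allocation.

Total profit-interest units = 45.
Pro-rata shares before constraints: Kowalski 41,946.67; Becker 26,216.67; Lindqvist 49,811.67.
Cap binds for Lindqvist ($37,350); balance $80,625 reallocated over remaining profit-interest units 26.
Shares after redistribution: Kowalski 49,615.38 → $49,625; Becker 31,009.62 → $31,000.

Kowalski: $49,625 | Becker: $31,000 | Lindqvist: $37,350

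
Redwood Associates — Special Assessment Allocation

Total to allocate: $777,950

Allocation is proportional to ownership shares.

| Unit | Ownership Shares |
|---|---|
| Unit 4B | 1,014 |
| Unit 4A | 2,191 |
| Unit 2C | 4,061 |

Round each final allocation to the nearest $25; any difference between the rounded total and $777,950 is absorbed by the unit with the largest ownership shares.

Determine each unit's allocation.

Unit 4B: $108,575 · Unit 4A: $234,575 · Unit 2C: $434,800

Ownership shares total: 1,014 + 2,191 + 4,061 = 7,266.
Proportional shares: Unit 4B 108,566.10; Unit 4A 234,584.15; Unit 2C 434,799.75.
After rounding ($25): Unit 4B $108,575; Unit 4A $234,575; Unit 2C $434,800. Sum = $777,950.
No rounding difference to absorb.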